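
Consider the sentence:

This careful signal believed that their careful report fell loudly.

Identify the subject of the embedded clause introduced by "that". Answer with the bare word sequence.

their careful report

In the embedded clause introduced by "that" the verb is "fell"; the NP preceding it, "their careful report", is the subject.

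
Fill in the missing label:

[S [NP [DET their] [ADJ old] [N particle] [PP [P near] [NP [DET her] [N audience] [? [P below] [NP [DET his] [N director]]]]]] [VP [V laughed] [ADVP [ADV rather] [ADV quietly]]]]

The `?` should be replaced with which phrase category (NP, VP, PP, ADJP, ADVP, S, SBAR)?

Looking at what the `?` directly dominates — P 'below', NP — this is a prepositional phrase (PP).

PP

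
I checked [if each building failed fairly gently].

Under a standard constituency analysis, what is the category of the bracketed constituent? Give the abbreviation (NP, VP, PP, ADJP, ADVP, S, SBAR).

SBAR

"if" is the head of the bracketed span, so the span is a subordinate clause: SBAR.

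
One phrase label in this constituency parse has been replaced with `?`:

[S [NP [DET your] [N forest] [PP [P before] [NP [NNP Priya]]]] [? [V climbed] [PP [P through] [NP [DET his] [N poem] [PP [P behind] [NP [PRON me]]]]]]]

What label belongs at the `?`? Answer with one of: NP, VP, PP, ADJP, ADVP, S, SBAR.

VP

The `?` node immediately contains: V 'climbed', PP. That is the internal structure of a verb phrase, so the label is VP.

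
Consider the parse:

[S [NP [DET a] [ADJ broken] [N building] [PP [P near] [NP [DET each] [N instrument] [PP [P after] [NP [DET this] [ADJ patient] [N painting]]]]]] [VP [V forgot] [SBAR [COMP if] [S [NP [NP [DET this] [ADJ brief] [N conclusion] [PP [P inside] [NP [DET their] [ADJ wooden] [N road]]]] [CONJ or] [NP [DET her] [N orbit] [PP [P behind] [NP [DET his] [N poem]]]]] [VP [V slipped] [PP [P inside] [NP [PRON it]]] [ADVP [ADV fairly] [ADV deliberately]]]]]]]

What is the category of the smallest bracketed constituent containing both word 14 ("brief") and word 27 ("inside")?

S

Both words fall inside [S this brief conclusion inside their wooden road or her orbit behind his poem slipped inside it fairly deliberately] (words 13–30), and no smaller constituent contains them both. Label: S.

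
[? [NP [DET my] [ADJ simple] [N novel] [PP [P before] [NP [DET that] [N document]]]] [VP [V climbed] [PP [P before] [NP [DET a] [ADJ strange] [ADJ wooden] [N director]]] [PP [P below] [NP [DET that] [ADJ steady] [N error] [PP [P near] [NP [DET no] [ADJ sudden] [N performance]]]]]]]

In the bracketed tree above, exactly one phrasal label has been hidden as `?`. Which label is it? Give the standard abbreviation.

S

The `?` node immediately contains: NP, VP. That is the internal structure of a clause, so the label is S.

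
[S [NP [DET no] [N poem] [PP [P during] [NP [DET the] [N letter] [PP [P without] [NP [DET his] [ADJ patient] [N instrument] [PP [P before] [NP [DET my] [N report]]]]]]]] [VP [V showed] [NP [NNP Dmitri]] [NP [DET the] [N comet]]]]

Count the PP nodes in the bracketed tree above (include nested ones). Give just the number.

3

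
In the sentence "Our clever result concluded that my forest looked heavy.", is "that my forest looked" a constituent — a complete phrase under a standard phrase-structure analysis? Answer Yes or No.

"that" belongs to the complementizer "that" while "looked" belongs to the clause "my forest looked heavy"; a span that runs across that boundary is not a single phrase.

No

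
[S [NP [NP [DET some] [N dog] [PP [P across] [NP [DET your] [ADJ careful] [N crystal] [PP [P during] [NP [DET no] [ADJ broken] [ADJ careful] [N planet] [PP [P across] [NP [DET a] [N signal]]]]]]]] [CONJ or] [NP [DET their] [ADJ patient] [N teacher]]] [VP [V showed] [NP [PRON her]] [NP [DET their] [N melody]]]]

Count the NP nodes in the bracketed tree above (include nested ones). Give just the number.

8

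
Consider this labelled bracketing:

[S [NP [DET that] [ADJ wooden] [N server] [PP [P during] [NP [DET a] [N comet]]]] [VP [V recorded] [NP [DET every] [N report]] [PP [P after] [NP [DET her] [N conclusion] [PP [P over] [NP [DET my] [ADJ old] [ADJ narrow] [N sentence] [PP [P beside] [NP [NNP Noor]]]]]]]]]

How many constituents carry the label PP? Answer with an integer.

The PP constituents are: [PP during a comet]; [PP after her conclusion over my old narrow sentence beside Noor]; [PP over my old narrow sentence beside Noor]; [PP beside Noor]. Total: 4.

4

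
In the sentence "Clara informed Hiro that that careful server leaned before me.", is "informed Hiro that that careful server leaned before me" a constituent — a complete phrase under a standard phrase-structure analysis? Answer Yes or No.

Yes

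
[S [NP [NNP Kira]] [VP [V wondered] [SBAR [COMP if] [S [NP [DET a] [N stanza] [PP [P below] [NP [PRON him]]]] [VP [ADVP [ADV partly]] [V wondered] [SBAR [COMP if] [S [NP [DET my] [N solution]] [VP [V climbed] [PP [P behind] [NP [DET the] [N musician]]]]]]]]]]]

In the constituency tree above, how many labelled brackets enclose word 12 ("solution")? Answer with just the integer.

9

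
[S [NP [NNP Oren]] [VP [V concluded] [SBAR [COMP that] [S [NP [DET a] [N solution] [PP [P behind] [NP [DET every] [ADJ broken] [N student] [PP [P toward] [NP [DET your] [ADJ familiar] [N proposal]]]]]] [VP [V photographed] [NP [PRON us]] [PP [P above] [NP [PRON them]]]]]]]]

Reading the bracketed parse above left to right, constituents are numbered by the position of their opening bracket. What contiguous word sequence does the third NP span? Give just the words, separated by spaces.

every broken student toward your familiar proposal

In left-to-right order the NP constituents are "Oren"; "a solution behind every broken student toward your familiar proposal"; "every broken student toward your familiar proposal"; "your familiar proposal"; "us"; "them". Number 3 is "every broken student toward your familiar proposal".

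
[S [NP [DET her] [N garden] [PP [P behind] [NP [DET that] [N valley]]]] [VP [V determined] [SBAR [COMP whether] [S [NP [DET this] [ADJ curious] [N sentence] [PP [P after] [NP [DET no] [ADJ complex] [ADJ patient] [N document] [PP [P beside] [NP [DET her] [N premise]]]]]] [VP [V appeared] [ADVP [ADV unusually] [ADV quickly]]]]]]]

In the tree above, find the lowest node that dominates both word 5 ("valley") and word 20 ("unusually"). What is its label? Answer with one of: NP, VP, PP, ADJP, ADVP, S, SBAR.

S

The smallest bracket enclosing both words is [S her garden behind that valley determined whether this curious sentence after no complex patient document beside her premise appeared unusually quickly], so the label is S.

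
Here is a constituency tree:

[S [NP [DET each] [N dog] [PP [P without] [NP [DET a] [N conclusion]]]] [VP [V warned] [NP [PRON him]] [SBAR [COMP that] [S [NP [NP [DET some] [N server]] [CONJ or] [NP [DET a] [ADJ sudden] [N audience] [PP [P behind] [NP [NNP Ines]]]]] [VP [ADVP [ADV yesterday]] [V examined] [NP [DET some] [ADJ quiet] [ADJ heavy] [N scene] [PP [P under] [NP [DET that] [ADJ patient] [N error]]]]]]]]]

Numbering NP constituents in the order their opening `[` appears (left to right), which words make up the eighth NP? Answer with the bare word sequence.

some quiet heavy scene under that patient error

Opening `[NP` markers occur at word positions 1, 4, 7, 9, 9, 12, 16, 19, 24; the eighth of these opens the constituent [NP some quiet heavy scene under that patient error].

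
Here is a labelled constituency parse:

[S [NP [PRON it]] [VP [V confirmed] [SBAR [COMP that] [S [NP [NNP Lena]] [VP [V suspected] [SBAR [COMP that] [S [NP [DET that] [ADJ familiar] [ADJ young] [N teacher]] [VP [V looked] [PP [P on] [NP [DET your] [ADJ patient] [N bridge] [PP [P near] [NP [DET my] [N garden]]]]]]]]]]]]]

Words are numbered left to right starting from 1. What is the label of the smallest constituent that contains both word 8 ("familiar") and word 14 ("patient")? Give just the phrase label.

The smallest bracket enclosing both words is [S that familiar young teacher looked on your patient bridge near my garden], so the label is S.

S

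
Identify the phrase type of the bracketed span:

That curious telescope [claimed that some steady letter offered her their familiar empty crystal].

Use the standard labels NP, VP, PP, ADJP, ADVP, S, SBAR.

VP

"claimed" is the head of the bracketed span, so the span is a verb phrase: VP.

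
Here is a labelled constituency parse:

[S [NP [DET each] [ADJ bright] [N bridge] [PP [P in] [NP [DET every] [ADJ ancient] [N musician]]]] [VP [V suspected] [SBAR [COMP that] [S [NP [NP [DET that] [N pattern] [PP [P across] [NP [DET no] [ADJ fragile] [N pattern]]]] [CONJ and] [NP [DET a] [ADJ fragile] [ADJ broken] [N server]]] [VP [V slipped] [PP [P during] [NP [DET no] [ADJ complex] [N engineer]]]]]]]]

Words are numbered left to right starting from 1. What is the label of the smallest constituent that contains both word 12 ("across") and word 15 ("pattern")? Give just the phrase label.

The smallest bracket enclosing both words is [PP across no fragile pattern], so the label is PP.

PP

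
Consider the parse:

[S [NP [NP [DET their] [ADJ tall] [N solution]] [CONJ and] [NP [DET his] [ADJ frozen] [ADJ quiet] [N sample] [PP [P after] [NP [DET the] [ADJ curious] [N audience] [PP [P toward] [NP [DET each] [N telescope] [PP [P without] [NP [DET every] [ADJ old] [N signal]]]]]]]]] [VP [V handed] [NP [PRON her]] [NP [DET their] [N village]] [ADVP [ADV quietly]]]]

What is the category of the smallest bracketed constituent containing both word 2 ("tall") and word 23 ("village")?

Word 2 lies under S → NP → NP → ADJ; word 23 lies under S → VP → NP → N. The lowest shared node is the S.

S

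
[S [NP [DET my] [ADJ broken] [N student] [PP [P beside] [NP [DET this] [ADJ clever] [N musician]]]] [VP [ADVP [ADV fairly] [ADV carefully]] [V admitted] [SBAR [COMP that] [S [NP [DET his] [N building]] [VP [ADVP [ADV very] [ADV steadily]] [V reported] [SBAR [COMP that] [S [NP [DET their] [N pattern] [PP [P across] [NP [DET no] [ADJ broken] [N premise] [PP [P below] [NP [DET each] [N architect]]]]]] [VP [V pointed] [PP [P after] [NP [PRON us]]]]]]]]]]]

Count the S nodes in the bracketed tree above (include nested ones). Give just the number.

Listing each S by its span: [S my broken student beside this clever musician fairly carefully admitted that his building very steadily reported that their pattern across no broken premise below each architect pointed after us]; [S his building very steadily reported that their pattern across no broken premise below each architect pointed after us]; [S their pattern across no broken premise below each architect pointed after us] — that makes 3.

3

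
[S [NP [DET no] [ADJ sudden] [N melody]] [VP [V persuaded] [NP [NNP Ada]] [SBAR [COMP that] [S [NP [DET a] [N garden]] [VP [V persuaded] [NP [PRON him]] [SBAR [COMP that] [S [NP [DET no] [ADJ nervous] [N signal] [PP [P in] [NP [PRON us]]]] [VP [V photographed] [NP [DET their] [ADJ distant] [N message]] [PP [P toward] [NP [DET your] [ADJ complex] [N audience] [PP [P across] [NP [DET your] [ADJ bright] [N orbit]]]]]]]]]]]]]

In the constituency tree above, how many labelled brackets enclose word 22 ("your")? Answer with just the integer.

Path from the root down to the word: S → VP → SBAR → S → VP → SBAR → S → VP → PP → NP → DET. That is 11 enclosing brackets.

11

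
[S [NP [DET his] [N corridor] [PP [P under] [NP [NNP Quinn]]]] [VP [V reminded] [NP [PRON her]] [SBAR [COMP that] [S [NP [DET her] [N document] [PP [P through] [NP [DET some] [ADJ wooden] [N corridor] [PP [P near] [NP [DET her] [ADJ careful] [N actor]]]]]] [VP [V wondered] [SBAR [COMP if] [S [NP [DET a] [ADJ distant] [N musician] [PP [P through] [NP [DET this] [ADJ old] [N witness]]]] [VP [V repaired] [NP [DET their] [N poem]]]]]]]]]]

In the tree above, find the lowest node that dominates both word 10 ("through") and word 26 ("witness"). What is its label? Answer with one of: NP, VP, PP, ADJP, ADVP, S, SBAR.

S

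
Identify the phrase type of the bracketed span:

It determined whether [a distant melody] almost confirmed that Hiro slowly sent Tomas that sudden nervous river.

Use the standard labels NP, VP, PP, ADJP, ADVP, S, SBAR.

NP

"melody" is the head of the bracketed span, so the span is a noun phrase: NP.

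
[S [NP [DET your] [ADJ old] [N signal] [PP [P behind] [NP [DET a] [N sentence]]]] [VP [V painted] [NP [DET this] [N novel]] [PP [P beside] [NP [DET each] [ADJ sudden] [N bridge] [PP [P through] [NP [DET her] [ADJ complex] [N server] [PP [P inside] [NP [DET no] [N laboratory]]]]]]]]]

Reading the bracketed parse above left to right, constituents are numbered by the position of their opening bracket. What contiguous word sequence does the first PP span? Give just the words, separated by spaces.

behind a sentence

The PP opening brackets appear, in order, over: "behind a sentence"; "beside each sudden bridge through her complex server inside no laboratory"; "through her complex server inside no laboratory"; "inside no laboratory". The first one spans "behind a sentence".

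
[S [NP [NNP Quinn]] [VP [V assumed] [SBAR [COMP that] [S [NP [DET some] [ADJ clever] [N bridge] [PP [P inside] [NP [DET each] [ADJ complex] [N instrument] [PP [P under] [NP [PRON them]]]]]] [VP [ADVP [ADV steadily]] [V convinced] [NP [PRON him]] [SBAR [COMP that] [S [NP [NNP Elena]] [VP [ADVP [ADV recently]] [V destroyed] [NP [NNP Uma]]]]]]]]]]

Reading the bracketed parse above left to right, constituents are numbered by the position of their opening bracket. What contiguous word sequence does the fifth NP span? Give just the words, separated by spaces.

Opening `[NP` markers occur at word positions 1, 4, 8, 12, 15, 17, 20; the fifth of these opens the constituent [NP him].

him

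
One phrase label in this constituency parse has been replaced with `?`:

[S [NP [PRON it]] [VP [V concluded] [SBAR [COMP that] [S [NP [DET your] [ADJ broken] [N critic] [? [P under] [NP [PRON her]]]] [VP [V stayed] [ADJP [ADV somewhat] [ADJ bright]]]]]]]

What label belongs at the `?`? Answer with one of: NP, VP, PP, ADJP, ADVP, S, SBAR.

PP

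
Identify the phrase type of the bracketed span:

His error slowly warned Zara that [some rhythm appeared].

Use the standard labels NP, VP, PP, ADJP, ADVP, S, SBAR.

S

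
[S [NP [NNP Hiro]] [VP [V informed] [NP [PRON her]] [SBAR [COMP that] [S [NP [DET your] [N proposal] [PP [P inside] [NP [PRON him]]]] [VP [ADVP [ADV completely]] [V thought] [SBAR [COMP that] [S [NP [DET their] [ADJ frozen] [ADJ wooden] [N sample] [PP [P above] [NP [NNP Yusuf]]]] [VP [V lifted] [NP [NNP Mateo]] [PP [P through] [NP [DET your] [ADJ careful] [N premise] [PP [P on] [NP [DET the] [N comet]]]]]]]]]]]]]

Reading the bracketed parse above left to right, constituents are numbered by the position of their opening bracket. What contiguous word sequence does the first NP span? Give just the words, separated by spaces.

In left-to-right order the NP constituents are "Hiro"; "her"; "your proposal inside him"; "him"; "their frozen wooden sample above Yusuf"; "Yusuf"; "Mateo"; "your careful premise on the comet"; "the comet". Number 1 is "Hiro".

Hiro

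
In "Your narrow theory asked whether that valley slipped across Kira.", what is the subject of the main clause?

In the main clause the verb is "asked"; the NP preceding it, "your narrow theory", is the subject.

your narrow theory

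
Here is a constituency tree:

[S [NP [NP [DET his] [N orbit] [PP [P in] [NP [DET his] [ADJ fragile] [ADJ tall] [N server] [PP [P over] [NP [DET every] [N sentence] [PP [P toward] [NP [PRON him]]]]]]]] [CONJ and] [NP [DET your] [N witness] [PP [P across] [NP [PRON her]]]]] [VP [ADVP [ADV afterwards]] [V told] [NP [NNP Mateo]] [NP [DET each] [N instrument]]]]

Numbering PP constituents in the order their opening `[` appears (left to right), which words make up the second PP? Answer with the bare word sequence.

over every sentence toward him

The PP opening brackets appear, in order, over: "in his fragile tall server over every sentence toward him"; "over every sentence toward him"; "toward him"; "across her". The second one spans "over every sentence toward him".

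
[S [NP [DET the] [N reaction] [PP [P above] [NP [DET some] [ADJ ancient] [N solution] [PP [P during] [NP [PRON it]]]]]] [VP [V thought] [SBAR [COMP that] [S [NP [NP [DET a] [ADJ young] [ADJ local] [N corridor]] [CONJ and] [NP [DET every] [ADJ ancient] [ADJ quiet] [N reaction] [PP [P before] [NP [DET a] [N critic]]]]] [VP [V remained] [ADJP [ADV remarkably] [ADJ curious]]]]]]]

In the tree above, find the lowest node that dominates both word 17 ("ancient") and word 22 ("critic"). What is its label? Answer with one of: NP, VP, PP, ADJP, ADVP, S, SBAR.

NP

Word 17 lies under S → VP → SBAR → S → NP → NP → ADJ; word 22 lies under S → VP → SBAR → S → NP → NP → PP → NP → N. The lowest shared node is the NP.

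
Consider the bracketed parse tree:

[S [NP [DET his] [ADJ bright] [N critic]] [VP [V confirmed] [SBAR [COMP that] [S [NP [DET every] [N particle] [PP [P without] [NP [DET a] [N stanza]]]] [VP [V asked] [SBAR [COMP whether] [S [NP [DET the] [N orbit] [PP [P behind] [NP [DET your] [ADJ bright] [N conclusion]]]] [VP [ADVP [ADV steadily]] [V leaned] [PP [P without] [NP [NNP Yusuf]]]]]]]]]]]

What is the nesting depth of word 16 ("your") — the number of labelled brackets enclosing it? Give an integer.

Counting open brackets not yet closed at "your": [S [VP [SBAR [S [VP [SBAR [S [NP [PP [NP [DET = 11.

11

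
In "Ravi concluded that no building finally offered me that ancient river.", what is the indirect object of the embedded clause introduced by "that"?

Within the embedded clause introduced by "that", the indirect object of "offered" is "me".

me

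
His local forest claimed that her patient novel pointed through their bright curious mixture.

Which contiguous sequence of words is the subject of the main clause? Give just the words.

"his local forest" is the NP that combines with the VP headed by "claimed" to form the main clause — the subject.

his local forest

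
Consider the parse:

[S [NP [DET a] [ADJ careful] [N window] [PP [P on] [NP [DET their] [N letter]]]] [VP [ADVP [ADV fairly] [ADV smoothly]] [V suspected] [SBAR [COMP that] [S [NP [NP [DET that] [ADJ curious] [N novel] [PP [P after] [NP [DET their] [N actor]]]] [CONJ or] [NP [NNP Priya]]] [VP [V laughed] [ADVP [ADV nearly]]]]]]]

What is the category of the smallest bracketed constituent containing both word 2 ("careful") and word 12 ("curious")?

Both words fall inside [S a careful window on their letter fairly smoothly suspected that that curious novel after their actor or Priya laughed nearly] (words 1–20), and no smaller constituent contains them both. Label: S.

S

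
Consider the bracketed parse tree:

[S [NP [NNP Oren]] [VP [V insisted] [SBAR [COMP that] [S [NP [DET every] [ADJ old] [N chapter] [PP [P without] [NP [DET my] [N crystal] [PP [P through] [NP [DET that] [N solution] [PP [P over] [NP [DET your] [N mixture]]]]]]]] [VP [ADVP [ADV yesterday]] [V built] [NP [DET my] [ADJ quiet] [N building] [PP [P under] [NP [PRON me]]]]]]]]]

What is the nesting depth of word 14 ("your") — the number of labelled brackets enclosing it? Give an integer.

12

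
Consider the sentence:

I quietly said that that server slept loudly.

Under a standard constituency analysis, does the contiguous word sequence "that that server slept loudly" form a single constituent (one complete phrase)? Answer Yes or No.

Yes

The sequence corresponds to a single SBAR node — the subordinate clause "that that server slept loudly".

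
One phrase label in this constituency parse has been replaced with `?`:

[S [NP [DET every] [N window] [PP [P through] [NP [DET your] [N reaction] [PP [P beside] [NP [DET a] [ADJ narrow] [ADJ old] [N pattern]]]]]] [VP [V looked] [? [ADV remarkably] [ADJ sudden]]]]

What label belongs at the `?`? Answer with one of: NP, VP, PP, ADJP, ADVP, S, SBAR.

ADJP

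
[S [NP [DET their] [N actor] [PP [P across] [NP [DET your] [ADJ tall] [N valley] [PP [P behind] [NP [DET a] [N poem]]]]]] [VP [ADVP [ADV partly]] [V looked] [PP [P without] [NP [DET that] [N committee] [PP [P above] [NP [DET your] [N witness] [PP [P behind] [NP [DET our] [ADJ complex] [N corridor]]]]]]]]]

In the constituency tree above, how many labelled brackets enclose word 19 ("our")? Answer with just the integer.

9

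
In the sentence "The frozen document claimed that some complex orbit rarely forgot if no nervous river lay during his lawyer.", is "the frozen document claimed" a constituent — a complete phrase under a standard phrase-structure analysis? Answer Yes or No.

The smallest constituent containing the whole sequence is the clause [S the frozen document claimed that some complex orbit rarely forgot if no nervous river lay during his lawyer], but the sequence is only part of it — it straddles the boundary between noun phrase "the frozen document" and verb phrase "claimed that some complex orbit rarely forgot if no nervous river lay during his lawyer".

No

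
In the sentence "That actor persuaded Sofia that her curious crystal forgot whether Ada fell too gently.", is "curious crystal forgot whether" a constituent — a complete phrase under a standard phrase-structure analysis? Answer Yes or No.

No

The sequence begins inside the noun phrase "her curious crystal" and ends inside the verb phrase "forgot whether Ada fell too gently"; it crosses a phrase boundary, so no single node in the tree spans exactly those words.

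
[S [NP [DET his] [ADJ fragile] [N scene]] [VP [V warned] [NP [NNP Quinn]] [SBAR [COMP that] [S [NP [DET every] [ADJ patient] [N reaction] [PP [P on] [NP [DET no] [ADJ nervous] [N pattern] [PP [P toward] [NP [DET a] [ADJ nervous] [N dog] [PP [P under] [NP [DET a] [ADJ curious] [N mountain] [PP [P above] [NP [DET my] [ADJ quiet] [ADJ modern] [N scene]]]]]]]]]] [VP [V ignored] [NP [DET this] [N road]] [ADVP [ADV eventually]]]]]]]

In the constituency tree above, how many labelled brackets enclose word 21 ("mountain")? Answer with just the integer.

12

Counting open brackets not yet closed at "mountain": [S [VP [SBAR [S [NP [PP [NP [PP [NP [PP [NP [N = 12.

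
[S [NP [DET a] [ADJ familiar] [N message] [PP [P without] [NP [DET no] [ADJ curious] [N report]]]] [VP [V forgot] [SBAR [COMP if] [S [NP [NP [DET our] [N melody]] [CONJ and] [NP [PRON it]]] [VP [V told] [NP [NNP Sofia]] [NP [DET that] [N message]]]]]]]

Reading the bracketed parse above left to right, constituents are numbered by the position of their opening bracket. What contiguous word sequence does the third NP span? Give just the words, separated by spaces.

our melody and it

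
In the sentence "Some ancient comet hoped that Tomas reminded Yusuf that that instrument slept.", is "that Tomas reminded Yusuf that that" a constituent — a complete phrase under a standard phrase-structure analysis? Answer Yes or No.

No

The smallest constituent containing the whole sequence is the subordinate clause [SBAR that Tomas reminded Yusuf that that instrument slept], but the sequence is only part of it — it straddles the boundary between complementizer "that" and clause "Tomas reminded Yusuf that that instrument slept".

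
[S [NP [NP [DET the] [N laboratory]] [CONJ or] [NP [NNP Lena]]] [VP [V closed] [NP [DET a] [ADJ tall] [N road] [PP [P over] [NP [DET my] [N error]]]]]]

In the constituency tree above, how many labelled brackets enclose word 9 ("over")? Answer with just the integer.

The word sits inside P, which is inside PP, inside NP, inside VP, inside S — 5 brackets in all.

5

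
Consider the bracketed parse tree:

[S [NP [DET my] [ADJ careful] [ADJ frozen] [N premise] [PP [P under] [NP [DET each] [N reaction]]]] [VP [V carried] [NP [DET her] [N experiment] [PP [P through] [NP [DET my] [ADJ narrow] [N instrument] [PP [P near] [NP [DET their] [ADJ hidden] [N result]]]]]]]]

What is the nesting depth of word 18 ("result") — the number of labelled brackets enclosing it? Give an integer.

The word sits inside N, which is inside NP, inside PP, inside NP, inside PP, inside NP, inside VP, inside S — 8 brackets in all.

8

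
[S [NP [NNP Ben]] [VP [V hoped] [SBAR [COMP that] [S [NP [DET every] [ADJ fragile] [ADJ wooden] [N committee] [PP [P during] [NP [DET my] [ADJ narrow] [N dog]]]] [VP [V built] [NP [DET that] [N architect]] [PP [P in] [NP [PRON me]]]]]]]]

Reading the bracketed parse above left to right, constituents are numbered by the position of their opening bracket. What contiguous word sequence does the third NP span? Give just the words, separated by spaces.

The NP opening brackets appear, in order, over: "Ben"; "every fragile wooden committee during my narrow dog"; "my narrow dog"; "that architect"; "me". The third one spans "my narrow dog".

my narrow dog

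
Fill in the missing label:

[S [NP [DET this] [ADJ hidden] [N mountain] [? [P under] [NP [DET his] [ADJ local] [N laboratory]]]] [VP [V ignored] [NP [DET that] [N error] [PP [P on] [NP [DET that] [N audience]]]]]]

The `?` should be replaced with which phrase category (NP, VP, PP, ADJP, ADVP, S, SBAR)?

PP

Looking at what the `?` directly dominates — P 'under', NP — this is a prepositional phrase (PP).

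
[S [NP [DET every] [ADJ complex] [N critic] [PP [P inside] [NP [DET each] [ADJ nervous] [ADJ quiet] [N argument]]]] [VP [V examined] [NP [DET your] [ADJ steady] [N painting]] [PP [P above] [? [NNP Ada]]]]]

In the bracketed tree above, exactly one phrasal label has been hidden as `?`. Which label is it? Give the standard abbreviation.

Looking at what the `?` directly dominates — NNP 'Ada' — this is a noun phrase (NP).

NP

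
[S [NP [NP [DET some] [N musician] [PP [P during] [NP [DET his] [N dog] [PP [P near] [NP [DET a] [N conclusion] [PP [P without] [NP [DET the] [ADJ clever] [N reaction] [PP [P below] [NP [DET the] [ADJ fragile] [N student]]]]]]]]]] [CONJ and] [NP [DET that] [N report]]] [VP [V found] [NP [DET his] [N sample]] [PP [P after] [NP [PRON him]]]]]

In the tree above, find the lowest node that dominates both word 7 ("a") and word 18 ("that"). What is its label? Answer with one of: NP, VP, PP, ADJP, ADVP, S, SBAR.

NP

Word 7 lies under S → NP → NP → PP → NP → PP → NP → DET; word 18 lies under S → NP → NP → DET. The lowest shared node is the NP.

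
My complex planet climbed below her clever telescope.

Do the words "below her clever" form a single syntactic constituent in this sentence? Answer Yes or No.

No

The smallest constituent containing the whole sequence is the prepositional phrase [PP below her clever telescope], but the sequence is only part of it — it straddles the boundary between preposition "below" and noun phrase "her clever telescope".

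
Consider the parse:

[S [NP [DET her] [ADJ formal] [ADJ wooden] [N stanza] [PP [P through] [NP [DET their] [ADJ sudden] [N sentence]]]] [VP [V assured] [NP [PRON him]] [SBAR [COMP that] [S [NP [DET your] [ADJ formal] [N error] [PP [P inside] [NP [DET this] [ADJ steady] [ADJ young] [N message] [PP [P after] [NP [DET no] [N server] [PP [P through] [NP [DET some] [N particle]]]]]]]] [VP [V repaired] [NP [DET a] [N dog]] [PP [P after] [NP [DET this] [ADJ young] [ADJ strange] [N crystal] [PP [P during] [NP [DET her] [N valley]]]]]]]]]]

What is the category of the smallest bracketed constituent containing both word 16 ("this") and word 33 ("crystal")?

S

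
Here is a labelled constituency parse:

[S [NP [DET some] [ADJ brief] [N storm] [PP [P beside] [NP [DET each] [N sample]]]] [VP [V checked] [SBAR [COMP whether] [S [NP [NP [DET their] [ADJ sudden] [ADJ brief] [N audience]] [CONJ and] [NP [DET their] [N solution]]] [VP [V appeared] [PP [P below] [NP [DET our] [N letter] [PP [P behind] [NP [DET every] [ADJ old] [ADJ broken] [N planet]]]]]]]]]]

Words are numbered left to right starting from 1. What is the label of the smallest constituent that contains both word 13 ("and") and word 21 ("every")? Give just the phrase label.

Both words fall inside [S their sudden brief audience and their solution appeared below our letter behind every old broken planet] (words 9–24), and no smaller constituent contains them both. Label: S.

S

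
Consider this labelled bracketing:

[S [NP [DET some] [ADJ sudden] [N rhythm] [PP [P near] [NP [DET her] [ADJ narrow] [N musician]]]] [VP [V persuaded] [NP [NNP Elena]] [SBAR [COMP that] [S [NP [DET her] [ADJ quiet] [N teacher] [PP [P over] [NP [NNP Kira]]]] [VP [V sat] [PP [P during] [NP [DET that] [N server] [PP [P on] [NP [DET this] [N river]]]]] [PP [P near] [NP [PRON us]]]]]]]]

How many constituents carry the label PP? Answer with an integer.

5

The PP constituents are: [PP near her narrow musician]; [PP over Kira]; [PP during that server on this river]; [PP on this river]; [PP near us]. Total: 5.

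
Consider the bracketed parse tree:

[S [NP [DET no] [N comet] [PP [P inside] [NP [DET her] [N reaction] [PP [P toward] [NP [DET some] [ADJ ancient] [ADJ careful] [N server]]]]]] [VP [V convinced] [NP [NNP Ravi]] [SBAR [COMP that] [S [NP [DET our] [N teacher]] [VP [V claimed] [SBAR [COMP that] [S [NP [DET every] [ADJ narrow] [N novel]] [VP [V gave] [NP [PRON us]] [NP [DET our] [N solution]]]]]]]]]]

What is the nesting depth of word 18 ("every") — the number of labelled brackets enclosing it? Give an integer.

The word sits inside DET, which is inside NP, inside S, inside SBAR, inside VP, inside S, inside SBAR, inside VP, inside S — 9 brackets in all.

9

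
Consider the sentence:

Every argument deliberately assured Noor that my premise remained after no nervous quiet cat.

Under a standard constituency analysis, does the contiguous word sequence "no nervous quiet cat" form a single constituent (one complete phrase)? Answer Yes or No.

Yes

The sequence corresponds to a single NP node — the noun phrase "no nervous quiet cat".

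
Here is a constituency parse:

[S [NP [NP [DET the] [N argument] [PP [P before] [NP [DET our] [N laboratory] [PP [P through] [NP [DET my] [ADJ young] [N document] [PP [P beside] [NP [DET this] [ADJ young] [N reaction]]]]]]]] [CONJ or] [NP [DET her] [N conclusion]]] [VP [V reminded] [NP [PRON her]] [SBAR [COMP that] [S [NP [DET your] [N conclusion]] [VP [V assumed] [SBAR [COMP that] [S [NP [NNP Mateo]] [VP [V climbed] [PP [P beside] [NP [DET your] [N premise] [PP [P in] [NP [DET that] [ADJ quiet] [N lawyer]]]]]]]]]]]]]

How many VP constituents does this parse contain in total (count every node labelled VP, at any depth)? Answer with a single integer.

3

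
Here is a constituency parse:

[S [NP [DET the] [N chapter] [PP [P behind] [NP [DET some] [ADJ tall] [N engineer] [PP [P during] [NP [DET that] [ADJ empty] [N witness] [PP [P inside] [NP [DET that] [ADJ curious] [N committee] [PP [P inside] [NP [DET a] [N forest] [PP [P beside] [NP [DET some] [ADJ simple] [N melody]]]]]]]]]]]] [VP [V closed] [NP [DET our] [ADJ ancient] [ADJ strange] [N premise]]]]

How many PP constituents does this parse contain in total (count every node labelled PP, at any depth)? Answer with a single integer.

Listing each PP by its span: [PP behind some tall engineer during that empty witness inside that curious committee inside a forest beside some simple melody]; [PP during that empty witness inside that curious committee inside a forest beside some simple melody]; [PP inside that curious committee inside a forest beside some simple melody]; [PP inside a forest beside some simple melody]; [PP beside some simple melody] — that makes 5.

5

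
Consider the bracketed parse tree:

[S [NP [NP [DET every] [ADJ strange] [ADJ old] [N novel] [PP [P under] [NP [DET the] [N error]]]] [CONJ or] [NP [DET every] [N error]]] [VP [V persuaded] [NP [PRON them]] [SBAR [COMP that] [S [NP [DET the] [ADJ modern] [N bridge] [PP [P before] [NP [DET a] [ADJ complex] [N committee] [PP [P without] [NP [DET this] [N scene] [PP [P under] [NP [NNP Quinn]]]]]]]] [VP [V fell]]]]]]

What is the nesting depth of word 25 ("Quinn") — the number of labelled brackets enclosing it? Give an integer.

12

Path from the root down to the word: S → VP → SBAR → S → NP → PP → NP → PP → NP → PP → NP → NNP. That is 12 enclosing brackets.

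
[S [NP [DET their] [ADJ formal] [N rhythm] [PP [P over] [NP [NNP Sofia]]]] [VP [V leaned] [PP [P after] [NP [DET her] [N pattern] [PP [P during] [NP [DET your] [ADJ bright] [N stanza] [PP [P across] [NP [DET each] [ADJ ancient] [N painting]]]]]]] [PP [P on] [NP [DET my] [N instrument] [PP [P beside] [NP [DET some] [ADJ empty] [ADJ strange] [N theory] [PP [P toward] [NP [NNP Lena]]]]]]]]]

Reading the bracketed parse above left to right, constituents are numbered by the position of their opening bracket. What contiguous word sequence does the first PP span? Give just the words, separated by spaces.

over Sofia

Opening `[PP` markers occur at word positions 4, 7, 10, 14, 18, 21, 26; the first of these opens the constituent [PP over Sofia].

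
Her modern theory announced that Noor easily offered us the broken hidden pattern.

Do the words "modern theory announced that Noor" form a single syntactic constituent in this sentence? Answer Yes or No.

No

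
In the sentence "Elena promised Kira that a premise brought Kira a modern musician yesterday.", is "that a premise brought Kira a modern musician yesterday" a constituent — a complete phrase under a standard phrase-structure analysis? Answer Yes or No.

"that a premise brought Kira a modern musician yesterday" is exactly the subordinate clause [SBAR that a premise brought Kira a modern musician yesterday], a complete constituent.

Yes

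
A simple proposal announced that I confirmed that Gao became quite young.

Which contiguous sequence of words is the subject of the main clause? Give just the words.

a simple proposal

"a simple proposal" is the NP that combines with the VP headed by "announced" to form the main clause — the subject.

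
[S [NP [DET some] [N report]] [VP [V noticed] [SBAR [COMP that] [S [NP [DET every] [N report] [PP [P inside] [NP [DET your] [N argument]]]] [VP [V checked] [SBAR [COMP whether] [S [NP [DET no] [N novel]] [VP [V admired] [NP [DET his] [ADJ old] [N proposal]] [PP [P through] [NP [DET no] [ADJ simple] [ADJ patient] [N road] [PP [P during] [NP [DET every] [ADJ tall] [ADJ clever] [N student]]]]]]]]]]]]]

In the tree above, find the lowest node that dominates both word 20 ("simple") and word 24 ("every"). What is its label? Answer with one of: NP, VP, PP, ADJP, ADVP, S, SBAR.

The smallest bracket enclosing both words is [NP no simple patient road during every tall clever student], so the label is NP.

NP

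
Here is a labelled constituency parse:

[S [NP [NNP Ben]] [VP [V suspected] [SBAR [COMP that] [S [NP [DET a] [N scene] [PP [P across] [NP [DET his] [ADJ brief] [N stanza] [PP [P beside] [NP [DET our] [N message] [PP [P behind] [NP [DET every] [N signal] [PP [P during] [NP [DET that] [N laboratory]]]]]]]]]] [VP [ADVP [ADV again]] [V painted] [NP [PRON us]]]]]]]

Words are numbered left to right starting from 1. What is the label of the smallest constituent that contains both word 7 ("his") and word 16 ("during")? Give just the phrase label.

The smallest bracket enclosing both words is [NP his brief stanza beside our message behind every signal during that laboratory], so the label is NP.

NP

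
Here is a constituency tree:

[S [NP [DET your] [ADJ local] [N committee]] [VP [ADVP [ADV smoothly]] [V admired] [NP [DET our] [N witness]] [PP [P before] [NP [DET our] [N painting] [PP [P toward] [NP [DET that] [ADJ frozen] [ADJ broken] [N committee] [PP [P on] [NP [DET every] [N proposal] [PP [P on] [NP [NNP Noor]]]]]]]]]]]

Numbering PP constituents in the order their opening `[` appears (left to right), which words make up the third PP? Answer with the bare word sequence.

on every proposal on Noor

The PP opening brackets appear, in order, over: "before our painting toward that frozen broken committee on every proposal on Noor"; "toward that frozen broken committee on every proposal on Noor"; "on every proposal on Noor"; "on Noor". The third one spans "on every proposal on Noor".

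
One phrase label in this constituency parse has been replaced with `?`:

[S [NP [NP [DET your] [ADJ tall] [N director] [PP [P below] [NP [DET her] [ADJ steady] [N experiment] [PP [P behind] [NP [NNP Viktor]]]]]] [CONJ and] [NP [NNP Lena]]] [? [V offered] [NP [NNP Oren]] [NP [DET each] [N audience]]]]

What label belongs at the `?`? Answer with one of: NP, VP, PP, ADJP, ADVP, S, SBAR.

Looking at what the `?` directly dominates — V 'offered', NP, NP — this is a verb phrase (VP).

VP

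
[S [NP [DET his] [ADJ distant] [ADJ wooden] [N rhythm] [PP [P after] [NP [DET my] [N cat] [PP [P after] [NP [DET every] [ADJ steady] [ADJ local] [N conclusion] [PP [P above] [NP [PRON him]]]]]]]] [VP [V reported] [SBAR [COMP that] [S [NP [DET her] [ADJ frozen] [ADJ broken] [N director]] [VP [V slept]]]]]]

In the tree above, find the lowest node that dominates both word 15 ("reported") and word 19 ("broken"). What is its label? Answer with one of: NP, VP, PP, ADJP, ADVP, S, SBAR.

VP

Word 15 lies under S → VP → V; word 19 lies under S → VP → SBAR → S → NP → ADJ. The lowest shared node is the VP.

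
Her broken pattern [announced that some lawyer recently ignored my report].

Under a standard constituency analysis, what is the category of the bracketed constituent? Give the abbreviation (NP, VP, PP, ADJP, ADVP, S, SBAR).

VP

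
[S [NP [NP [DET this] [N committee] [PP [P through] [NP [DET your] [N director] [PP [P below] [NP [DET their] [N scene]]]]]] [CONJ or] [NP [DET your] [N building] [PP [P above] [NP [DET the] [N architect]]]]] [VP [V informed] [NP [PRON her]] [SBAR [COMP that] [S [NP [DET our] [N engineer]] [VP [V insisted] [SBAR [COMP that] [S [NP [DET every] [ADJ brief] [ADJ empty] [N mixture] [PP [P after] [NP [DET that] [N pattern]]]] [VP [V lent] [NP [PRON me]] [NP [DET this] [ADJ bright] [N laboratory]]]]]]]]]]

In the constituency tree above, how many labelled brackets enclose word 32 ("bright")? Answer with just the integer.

10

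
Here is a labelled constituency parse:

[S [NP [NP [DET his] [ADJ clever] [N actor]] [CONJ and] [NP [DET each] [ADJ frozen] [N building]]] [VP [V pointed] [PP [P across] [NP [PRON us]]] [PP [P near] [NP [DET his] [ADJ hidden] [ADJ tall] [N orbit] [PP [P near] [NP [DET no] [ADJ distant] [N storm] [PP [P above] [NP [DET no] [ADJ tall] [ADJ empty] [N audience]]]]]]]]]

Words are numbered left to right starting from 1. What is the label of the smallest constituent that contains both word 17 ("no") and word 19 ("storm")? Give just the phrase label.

NP

Word 17 lies under S → VP → PP → NP → PP → NP → DET; word 19 lies under S → VP → PP → NP → PP → NP → N. The lowest shared node is the NP.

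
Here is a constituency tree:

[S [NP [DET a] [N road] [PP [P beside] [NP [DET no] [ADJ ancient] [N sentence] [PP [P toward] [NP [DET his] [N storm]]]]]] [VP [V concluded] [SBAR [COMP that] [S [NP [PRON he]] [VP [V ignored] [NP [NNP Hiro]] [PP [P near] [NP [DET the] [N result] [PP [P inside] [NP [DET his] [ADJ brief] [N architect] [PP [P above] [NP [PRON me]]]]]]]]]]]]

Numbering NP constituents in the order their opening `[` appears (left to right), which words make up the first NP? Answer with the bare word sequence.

a road beside no ancient sentence toward his storm

The NP opening brackets appear, in order, over: "a road beside no ancient sentence toward his storm"; "no ancient sentence toward his storm"; "his storm"; "he"; "Hiro"; "the result inside his brief architect above me"; "his brief architect above me"; "me". The first one spans "a road beside no ancient sentence toward his storm".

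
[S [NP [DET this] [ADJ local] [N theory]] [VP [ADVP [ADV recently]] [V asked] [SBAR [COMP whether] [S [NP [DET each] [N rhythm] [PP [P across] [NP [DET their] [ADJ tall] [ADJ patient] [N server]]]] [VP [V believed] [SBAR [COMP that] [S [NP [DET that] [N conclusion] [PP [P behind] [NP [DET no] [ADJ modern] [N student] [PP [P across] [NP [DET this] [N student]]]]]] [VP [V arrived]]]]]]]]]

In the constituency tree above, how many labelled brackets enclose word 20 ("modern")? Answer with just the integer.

Path from the root down to the word: S → VP → SBAR → S → VP → SBAR → S → NP → PP → NP → ADJ. That is 11 enclosing brackets.

11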